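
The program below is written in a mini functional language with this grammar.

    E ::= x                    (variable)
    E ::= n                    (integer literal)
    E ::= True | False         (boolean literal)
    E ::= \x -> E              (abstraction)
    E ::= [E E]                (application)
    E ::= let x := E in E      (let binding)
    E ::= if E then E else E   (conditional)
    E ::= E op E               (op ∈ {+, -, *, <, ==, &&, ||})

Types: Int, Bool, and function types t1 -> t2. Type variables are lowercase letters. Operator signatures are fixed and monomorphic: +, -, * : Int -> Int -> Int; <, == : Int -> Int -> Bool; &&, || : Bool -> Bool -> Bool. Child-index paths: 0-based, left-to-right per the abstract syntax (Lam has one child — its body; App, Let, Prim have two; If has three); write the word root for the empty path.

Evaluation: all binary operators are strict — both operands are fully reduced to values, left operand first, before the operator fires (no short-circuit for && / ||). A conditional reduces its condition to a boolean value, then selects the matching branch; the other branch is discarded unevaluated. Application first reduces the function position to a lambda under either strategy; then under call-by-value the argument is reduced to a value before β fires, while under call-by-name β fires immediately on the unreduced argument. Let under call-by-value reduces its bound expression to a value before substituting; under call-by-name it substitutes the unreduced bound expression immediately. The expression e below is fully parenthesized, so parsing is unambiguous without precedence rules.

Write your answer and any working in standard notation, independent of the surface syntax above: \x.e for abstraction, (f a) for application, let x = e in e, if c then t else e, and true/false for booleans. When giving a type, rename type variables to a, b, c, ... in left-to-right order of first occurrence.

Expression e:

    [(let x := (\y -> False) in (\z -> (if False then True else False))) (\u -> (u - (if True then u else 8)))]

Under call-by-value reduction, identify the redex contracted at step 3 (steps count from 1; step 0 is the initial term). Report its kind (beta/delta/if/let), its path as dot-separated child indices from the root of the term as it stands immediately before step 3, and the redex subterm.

Trace:
step 0: ((let x = (\y.false) in (\z.(if false then true else false))) (\u.(u - (if true then u else 8))))
step 1: [let@0] ((\z.(if false then true else false)) (\u.(u - (if true then u else 8))))
step 2: [beta@root] (if false then true else false)
step 3: [if@root] false

Answer: if at root : (if false then true else false)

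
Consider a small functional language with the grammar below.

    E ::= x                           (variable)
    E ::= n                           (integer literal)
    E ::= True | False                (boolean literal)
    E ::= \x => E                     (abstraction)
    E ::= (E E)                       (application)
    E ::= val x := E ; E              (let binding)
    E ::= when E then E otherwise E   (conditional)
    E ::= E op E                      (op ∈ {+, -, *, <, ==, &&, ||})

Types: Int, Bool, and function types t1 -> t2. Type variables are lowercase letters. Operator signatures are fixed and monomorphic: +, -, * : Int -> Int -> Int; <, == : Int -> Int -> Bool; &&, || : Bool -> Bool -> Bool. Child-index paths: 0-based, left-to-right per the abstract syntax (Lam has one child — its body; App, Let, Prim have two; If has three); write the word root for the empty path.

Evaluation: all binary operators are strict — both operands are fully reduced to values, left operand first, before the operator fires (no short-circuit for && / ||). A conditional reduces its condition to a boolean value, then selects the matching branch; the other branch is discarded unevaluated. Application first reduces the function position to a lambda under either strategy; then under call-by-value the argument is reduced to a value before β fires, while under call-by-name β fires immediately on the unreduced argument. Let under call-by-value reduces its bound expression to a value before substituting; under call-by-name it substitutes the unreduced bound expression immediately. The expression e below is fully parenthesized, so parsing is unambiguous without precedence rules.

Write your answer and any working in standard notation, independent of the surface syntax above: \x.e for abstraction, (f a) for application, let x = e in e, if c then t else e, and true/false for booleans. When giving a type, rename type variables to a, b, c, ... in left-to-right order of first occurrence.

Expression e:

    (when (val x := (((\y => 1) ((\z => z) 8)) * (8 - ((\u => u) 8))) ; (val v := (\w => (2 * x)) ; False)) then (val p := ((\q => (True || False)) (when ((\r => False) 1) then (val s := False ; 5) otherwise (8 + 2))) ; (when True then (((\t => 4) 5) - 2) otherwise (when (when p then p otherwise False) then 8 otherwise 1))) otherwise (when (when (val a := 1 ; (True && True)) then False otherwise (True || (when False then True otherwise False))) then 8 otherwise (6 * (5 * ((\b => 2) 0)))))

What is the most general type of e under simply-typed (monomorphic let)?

Working:
\y._ : a -> Int
z : b
\z._ : b -> b
  unify b -> b ~ Int -> c
  unify b ~ Int
  unify Int ~ c
_ _ : Int
  unify a -> Int ~ Int -> d
  unify a ~ Int
  unify Int ~ d
_ _ : Int
  unify Int ~ Int
  unify Int ~ Int
u : e
\u._ : e -> e
  unify e -> e ~ Int -> f
  unify e ~ Int
  unify Int ~ f
_ _ : Int
  unify Int ~ Int
  unify Int ~ Int
let x : Int
  unify Int ~ Int
x : Int
  unify Int ~ Int
\w._ : g -> Int
let v : g -> Int
  unify Bool ~ Bool
  unify Bool ~ Bool
  unify Bool ~ Bool
\q._ : h -> Bool
\r._ : i -> Bool
  unify i -> Bool ~ Int -> j
  unify i ~ Int
  unify Bool ~ j
_ _ : Bool
  unify Bool ~ Bool
let s : Bool
  unify Int ~ Int
  unify Int ~ Int
  unify Int ~ Int
  unify h -> Bool ~ Int -> k
  unify h ~ Int
  unify Bool ~ k
_ _ : Bool
let p : Bool
  unify Bool ~ Bool
\t._ : l -> Int
  unify l -> Int ~ Int -> m
  unify l ~ Int
  unify Int ~ m
_ _ : Int
  unify Int ~ Int
  unify Int ~ Int
p : Bool
  unify Bool ~ Bool
p : Bool
  unify Bool ~ Bool
  unify Bool ~ Bool
  unify Int ~ Int
  unify Int ~ Int
let a : Int
  unify Bool ~ Bool
  unify Bool ~ Bool
  unify Bool ~ Bool
  unify Bool ~ Bool
  unify Bool ~ Bool
  unify Bool ~ Bool
  unify Bool ~ Bool
  unify Bool ~ Bool
  unify Bool ~ Bool
  unify Int ~ Int
  unify Int ~ Int
\b._ : n -> Int
  unify n -> Int ~ Int -> o
  unify n ~ Int
  unify Int ~ o
_ _ : Int
  unify Int ~ Int
  unify Int ~ Int
  unify Int ~ Int
  unify Int ~ Int

Answer: Int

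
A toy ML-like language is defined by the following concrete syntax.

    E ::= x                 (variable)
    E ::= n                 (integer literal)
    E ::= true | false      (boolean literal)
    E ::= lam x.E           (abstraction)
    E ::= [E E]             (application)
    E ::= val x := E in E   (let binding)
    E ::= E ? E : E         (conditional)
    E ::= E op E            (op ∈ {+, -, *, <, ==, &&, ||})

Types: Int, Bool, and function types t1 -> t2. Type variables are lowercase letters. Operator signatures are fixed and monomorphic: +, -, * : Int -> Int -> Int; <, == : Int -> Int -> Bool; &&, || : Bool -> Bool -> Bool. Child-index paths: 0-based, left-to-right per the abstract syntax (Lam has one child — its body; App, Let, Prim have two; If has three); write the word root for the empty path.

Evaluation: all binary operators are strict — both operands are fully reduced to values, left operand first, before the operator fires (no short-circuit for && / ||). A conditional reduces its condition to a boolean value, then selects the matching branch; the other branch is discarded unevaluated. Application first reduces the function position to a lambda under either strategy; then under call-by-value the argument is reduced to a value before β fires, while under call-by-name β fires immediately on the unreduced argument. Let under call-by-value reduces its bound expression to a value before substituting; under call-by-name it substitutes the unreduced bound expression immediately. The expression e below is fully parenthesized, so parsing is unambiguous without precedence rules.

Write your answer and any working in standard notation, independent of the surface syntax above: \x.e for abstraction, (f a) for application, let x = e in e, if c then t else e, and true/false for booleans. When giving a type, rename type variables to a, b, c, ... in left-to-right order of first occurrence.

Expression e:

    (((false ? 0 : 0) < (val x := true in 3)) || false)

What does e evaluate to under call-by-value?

Answer: true

Derivation:
step 0: (((if false then 0 else 0) < (let x = true in 3)) || false)
step 1: [if@0.0] ((0 < (let x = true in 3)) || false)
step 2: [let@0.1] ((0 < 3) || false)
step 3: [delta@0] (true || false)
step 4: [delta@root] true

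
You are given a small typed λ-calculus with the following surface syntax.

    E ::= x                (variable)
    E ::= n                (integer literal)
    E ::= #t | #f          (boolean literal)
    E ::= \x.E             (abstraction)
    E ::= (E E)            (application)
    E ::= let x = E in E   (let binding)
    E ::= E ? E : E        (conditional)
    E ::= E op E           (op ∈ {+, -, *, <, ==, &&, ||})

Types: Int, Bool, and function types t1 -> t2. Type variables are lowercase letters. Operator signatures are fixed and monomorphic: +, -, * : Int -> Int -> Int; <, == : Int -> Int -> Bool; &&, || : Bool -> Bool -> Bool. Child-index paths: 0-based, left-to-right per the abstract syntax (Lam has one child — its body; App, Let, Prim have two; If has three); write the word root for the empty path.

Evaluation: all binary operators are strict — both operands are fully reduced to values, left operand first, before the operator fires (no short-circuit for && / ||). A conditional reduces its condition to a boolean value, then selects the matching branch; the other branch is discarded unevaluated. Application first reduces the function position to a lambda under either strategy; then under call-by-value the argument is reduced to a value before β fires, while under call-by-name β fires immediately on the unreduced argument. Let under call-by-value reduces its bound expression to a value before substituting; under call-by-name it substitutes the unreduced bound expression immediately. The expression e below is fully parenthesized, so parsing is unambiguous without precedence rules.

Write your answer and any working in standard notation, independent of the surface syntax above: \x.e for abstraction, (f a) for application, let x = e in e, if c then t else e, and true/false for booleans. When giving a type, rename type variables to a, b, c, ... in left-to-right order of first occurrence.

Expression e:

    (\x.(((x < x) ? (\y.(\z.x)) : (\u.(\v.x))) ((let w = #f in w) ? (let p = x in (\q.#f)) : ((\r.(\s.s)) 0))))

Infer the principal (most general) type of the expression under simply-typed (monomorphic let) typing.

Derivation:
x : a
  unify a ~ Int
x : Int
  unify Int ~ Int
  unify Bool ~ Bool
x : Int
\z._ : c -> Int
\y._ : b -> c -> Int
x : Int
\v._ : e -> Int
\u._ : d -> e -> Int
  unify b -> c -> Int ~ d -> e -> Int
  unify b ~ d
  unify c -> Int ~ e -> Int
  unify c ~ e
  unify Int ~ Int
let w : Bool
w : Bool
  unify Bool ~ Bool
x : Int
let p : Int
\q._ : f -> Bool
s : h
\s._ : h -> h
\r._ : g -> h -> h
  unify g -> h -> h ~ Int -> i
  unify g ~ Int
  unify h -> h ~ i
_ _ : h -> h
  unify f -> Bool ~ h -> h
  unify f ~ h
  unify Bool ~ h
  unify d -> e -> Int ~ (Bool -> Bool) -> j
  unify d ~ Bool -> Bool
  unify e -> Int ~ j
_ _ : e -> Int
\x._ : Int -> e -> Int

Answer: Int -> a -> Int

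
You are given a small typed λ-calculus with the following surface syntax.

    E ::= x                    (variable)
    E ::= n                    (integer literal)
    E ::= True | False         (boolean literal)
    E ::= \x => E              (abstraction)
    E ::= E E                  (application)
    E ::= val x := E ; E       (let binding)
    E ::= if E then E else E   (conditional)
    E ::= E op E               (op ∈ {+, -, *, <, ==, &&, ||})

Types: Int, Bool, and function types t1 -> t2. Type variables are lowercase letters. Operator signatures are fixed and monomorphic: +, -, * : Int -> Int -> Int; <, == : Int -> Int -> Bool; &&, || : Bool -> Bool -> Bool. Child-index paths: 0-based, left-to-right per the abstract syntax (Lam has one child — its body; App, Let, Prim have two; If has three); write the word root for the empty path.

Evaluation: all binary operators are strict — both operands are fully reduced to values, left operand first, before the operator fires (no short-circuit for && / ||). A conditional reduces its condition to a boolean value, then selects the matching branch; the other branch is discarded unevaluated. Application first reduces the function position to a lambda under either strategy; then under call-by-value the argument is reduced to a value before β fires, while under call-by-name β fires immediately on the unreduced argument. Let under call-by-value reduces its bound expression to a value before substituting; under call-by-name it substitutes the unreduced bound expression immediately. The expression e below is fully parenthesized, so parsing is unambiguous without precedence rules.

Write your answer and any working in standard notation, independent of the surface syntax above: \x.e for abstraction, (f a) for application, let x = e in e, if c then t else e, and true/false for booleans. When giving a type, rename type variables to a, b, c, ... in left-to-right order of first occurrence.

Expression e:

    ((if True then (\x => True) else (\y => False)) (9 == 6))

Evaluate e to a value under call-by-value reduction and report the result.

Answer: true

Trace:
step 0: ((if true then (\x.true) else (\y.false)) (9 == 6))
step 1: [if@0] ((\x.true) (9 == 6))
step 2: [delta@1] ((\x.true) false)
step 3: [beta@root] true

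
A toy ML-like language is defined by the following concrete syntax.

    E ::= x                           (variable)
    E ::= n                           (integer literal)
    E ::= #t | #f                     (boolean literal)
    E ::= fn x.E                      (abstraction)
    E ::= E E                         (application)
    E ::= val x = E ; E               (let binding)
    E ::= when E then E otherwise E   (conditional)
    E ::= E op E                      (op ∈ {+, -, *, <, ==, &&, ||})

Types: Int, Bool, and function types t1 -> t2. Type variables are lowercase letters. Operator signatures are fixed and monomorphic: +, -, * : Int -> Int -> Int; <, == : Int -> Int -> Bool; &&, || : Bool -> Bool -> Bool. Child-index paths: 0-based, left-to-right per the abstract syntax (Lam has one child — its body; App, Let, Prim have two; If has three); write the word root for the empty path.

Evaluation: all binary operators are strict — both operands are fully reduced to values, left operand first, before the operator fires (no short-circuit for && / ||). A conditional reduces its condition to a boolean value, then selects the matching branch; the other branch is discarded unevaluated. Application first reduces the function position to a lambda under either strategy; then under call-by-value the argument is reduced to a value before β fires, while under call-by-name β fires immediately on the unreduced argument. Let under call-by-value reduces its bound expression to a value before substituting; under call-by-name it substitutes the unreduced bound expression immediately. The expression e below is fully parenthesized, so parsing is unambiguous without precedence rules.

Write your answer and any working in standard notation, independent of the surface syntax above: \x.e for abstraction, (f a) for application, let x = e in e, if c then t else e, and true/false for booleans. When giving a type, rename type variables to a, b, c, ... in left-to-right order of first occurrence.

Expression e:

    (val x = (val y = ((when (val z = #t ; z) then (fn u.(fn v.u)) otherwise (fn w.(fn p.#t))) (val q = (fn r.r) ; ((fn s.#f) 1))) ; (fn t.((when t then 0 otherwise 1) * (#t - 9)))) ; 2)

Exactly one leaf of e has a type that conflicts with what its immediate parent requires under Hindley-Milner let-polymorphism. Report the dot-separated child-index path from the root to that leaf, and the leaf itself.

Answer: 0.1.0.1.0 : true

Working:
let z : Bool
z : Bool
  unify Bool ~ Bool
u : a
\v._ : b -> a
\u._ : a -> b -> a
\p._ : d -> Bool
\w._ : c -> d -> Bool
  unify a -> b -> a ~ c -> d -> Bool
  unify a ~ c
  unify b -> c ~ d -> Bool
  unify b ~ d
  unify c ~ Bool
r : e
\r._ : e -> e
let q : forall. e -> e
\s._ : f -> Bool
  unify f -> Bool ~ Int -> g
  unify f ~ Int
  unify Bool ~ g
_ _ : Bool
  unify Bool -> d -> Bool ~ Bool -> h
  unify Bool ~ Bool
  unify d -> Bool ~ h
_ _ : d -> Bool
let y : forall. d -> Bool
t : i
  unify i ~ Bool
  unify Int ~ Int
  unify Int ~ Int
  unify Bool ~ Int
  FAIL: mismatch Bool ~ Int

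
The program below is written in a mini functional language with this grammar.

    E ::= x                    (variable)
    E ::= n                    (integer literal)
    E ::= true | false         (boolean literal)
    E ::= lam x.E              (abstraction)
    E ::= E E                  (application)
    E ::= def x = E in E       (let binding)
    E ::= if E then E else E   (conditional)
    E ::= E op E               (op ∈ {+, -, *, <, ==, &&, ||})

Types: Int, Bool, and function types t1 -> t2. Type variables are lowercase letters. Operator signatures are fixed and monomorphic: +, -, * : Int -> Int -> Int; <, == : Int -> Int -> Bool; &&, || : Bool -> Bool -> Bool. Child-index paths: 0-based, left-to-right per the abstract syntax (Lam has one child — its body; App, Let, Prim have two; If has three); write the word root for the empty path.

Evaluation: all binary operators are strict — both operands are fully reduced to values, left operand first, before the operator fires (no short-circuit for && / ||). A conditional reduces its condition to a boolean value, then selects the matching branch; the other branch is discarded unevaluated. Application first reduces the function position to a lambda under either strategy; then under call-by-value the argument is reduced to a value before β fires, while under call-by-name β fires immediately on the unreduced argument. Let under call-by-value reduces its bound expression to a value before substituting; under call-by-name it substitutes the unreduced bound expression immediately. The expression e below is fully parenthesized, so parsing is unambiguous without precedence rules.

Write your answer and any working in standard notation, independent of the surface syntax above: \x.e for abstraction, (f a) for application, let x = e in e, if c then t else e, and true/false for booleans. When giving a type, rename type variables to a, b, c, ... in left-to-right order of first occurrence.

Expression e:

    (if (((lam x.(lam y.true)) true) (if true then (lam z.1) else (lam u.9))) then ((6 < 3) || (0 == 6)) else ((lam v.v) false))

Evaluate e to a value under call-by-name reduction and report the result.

Answer: false

Working:
step 0: (if (((\x.(\y.true)) true) (if true then (\z.1) else (\u.9))) then ((6 < 3) || (0 == 6)) else ((\v.v) false))
step 1: [beta@0.0] (if ((\y.true) (if true then (\z.1) else (\u.9))) then ((6 < 3) || (0 == 6)) else ((\v.v) false))
step 2: [beta@0] (if true then ((6 < 3) || (0 == 6)) else ((\v.v) false))
step 3: [if@root] ((6 < 3) || (0 == 6))
step 4: [delta@0] (false || (0 == 6))
step 5: [delta@1] (false || false)
step 6: [delta@root] false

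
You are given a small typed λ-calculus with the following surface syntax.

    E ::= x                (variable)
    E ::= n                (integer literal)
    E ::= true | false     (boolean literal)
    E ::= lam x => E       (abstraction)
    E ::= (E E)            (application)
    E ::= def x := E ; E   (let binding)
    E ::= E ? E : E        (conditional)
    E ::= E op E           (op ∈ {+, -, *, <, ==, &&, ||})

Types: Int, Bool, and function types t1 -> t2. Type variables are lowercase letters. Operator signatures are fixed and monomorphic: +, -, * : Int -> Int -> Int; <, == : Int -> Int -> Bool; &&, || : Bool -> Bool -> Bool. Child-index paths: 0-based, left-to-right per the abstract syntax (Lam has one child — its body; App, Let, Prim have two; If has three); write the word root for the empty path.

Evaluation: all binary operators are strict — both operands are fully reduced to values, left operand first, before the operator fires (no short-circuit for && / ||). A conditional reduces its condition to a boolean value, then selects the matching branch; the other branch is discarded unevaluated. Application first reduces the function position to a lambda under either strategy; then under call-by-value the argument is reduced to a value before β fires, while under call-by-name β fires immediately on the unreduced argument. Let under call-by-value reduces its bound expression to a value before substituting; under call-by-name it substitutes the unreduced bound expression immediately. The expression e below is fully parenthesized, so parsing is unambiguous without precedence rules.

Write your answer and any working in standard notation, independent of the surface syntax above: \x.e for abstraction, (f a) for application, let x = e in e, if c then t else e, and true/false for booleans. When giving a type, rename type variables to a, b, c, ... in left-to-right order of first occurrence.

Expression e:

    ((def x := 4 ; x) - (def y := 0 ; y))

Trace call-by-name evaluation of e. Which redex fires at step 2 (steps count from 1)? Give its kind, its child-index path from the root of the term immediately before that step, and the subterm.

Answer: let at 1 : (let y = 0 in y)

Working:
step 0: ((let x = 4 in x) - (let y = 0 in y))
step 1: [let@0] (4 - (let y = 0 in y))
step 2: [let@1] (4 - 0)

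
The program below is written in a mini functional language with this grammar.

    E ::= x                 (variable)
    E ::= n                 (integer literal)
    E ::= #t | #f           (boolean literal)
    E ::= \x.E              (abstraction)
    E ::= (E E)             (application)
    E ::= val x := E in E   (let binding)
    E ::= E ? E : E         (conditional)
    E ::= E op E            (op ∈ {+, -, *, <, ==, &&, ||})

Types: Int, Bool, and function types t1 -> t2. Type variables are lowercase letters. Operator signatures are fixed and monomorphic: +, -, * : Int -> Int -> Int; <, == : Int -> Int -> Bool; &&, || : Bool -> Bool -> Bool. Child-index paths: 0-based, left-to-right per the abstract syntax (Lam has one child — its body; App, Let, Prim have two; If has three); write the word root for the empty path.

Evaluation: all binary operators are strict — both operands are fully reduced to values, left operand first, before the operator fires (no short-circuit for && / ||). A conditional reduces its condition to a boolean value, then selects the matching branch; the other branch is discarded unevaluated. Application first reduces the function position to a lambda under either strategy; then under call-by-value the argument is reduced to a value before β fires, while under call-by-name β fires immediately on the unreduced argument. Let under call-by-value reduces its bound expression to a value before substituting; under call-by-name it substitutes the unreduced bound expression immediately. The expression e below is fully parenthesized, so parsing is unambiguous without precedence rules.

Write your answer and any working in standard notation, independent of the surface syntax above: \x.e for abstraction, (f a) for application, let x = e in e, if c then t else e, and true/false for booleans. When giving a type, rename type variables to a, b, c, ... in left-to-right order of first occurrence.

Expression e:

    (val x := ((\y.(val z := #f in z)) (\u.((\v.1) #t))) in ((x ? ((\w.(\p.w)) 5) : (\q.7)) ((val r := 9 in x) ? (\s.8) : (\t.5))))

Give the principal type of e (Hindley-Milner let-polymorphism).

Answer: Int

Derivation:
let z : Bool
z : Bool
\y._ : a -> Bool
\v._ : c -> Int
  unify c -> Int ~ Bool -> d
  unify c ~ Bool
  unify Int ~ d
_ _ : Int
\u._ : b -> Int
  unify a -> Bool ~ (b -> Int) -> e
  unify a ~ b -> Int
  unify Bool ~ e
_ _ : Bool
let x : Bool
x : Bool
  unify Bool ~ Bool
w : f
\p._ : g -> f
\w._ : f -> g -> f
  unify f -> g -> f ~ Int -> h
  unify f ~ Int
  unify g -> Int ~ h
_ _ : g -> Int
\q._ : i -> Int
  unify g -> Int ~ i -> Int
  unify g ~ i
  unify Int ~ Int
let r : Int
x : Bool
  unify Bool ~ Bool
\s._ : j -> Int
\t._ : k -> Int
  unify j -> Int ~ k -> Int
  unify j ~ k
  unify Int ~ Int
  unify i -> Int ~ (k -> Int) -> l
  unify i ~ k -> Int
  unify Int ~ l
_ _ : Int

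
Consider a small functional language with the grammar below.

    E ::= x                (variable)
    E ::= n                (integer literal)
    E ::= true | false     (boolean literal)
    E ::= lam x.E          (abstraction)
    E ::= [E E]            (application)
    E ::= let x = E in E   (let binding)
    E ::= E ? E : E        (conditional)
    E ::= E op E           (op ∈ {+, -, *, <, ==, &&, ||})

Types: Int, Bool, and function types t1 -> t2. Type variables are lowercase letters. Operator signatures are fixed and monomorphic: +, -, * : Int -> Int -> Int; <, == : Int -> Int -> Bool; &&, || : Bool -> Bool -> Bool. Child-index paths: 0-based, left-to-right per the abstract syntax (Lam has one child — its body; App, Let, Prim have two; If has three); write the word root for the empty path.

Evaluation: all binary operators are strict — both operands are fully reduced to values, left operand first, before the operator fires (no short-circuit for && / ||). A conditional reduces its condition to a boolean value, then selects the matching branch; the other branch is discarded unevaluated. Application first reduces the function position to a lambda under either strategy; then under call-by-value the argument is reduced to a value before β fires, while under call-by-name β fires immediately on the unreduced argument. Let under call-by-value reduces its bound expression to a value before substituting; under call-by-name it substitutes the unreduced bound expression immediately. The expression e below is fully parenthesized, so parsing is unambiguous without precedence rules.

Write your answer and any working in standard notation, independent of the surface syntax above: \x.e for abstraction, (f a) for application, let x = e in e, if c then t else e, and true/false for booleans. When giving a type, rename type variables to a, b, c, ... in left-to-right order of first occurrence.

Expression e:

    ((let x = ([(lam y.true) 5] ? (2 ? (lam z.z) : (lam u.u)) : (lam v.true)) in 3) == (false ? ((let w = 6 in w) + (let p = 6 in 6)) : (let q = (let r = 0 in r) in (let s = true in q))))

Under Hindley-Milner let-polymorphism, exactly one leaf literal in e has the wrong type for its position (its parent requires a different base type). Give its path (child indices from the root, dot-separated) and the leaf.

Answer: 0.0.1.0 : 2

Trace:
\y._ : a -> Bool
  unify a -> Bool ~ Int -> b
  unify a ~ Int
  unify Bool ~ b
_ _ : Bool
  unify Bool ~ Bool
  unify Int ~ Bool
  FAIL: mismatch Int ~ Bool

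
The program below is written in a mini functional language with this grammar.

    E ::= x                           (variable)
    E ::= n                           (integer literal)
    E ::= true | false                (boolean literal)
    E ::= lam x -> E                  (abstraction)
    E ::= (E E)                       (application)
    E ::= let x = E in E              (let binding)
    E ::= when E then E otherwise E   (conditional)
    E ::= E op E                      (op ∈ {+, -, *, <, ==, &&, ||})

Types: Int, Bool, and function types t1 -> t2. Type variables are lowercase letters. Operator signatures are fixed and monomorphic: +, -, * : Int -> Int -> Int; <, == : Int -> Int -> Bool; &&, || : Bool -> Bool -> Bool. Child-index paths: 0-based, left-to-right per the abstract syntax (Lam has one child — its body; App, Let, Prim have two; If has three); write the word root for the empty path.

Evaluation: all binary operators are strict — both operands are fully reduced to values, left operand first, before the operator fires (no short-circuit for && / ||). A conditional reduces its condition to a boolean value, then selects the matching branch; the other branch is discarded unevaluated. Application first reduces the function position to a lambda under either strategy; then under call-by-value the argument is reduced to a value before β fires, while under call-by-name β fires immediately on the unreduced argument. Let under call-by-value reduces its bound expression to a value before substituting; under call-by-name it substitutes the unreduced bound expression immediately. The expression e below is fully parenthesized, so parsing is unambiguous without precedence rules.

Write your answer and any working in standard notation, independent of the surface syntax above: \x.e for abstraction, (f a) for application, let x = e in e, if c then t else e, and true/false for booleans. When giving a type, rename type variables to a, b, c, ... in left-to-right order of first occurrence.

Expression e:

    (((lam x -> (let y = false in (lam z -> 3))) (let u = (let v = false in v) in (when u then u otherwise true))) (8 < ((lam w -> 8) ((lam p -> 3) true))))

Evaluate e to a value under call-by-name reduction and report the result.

Answer: 3

Trace:
step 0: (((\x.(let y = false in (\z.3))) (let u = (let v = false in v) in (if u then u else true))) (8 < ((\w.8) ((\p.3) true))))
step 1: [beta@0] ((let y = false in (\z.3)) (8 < ((\w.8) ((\p.3) true))))
step 2: [let@0] ((\z.3) (8 < ((\w.8) ((\p.3) true))))
step 3: [beta@root] 3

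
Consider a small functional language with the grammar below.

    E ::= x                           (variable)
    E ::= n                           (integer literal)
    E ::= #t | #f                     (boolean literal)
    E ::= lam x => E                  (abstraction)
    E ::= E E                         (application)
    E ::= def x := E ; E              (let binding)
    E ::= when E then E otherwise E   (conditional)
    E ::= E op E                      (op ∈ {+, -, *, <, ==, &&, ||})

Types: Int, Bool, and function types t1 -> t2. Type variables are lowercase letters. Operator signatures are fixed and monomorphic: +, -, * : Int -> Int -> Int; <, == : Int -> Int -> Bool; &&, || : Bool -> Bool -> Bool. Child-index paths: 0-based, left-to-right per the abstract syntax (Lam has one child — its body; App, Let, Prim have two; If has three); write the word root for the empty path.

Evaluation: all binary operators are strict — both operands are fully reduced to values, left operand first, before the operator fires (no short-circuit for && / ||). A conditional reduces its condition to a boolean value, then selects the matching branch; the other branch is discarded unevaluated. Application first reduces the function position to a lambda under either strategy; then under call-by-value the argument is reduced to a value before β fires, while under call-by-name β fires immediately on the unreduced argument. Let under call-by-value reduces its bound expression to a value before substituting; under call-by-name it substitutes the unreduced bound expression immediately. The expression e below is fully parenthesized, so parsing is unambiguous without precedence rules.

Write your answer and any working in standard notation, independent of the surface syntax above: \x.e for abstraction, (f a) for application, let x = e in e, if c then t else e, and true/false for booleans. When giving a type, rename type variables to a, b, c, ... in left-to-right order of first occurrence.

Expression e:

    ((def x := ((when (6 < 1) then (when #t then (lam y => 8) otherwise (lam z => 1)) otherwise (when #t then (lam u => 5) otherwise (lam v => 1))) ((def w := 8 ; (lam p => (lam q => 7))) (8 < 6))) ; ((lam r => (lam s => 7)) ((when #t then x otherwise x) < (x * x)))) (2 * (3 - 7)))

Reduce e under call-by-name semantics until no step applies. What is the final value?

Answer: 7

Derivation:
step 0: ((let x = ((if (6 < 1) then (if true then (\y.8) else (\z.1)) else (if true then (\u.5) else (\v.1))) ((let w = 8 in (\p.(\q.7))) (8 < 6))) in ((\r.(\s.7)) ((if true then x else x) < (x * x)))) (2 * (3 - 7)))
step 1: [let@0] (((\r.(\s.7)) ((if true then ((if (6 < 1) then (if true then (\y.8) else (\z.1)) else (if true then (\u.5) else (\v.1))) ((let w = 8 in (\p.(\q.7))) (8 < 6))) else ((if (6 < 1) then (if true then (\y.8) else (\z.1)) else (if true then (\u.5) else (\v.1))) ((let w = 8 in (\p.(\q.7))) (8 < 6)))) < (((if (6 < 1) then (if true then (\y.8) else (\z.1)) else (if true then (\u.5) else (\v.1))) ((let w = 8 in (\p.(\q.7))) (8 < 6))) * ((if (6 < 1) then (if true then (\y.8) else (\z.1)) else (if true then (\u.5) else (\v.1))) ((let w = 8 in (\p.(\q.7))) (8 < 6)))))) (2 * (3 - 7)))
step 2: [beta@0] ((\s.7) (2 * (3 - 7)))
step 3: [beta@root] 7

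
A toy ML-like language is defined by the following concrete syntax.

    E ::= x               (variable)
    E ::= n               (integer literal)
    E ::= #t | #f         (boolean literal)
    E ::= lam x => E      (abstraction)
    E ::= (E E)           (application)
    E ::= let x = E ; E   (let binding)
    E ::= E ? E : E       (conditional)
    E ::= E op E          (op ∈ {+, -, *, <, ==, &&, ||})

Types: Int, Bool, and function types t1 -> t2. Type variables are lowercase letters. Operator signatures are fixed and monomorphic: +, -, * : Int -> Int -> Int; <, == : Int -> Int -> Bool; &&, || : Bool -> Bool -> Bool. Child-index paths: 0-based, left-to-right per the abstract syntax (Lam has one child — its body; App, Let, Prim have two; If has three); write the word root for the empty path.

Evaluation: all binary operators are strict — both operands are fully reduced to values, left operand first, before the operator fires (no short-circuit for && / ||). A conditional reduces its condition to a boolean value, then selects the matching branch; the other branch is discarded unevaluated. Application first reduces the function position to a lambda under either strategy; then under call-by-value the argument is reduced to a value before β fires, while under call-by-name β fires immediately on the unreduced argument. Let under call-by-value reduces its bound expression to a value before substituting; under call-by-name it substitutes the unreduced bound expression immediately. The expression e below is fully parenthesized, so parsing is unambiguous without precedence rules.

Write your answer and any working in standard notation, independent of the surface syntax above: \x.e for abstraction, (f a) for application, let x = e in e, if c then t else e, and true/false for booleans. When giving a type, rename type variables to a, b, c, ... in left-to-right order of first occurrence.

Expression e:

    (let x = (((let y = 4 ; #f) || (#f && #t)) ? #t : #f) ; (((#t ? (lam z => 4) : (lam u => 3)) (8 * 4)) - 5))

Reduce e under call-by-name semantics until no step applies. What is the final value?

Answer: -1

Derivation:
step 0: (let x = (if ((let y = 4 in false) || (false && true)) then true else false) in (((if true then (\z.4) else (\u.3)) (8 * 4)) - 5))
step 1: [let@root] (((if true then (\z.4) else (\u.3)) (8 * 4)) - 5)
step 2: [if@0.0] (((\z.4) (8 * 4)) - 5)
step 3: [beta@0] (4 - 5)
step 4: [delta@root] -1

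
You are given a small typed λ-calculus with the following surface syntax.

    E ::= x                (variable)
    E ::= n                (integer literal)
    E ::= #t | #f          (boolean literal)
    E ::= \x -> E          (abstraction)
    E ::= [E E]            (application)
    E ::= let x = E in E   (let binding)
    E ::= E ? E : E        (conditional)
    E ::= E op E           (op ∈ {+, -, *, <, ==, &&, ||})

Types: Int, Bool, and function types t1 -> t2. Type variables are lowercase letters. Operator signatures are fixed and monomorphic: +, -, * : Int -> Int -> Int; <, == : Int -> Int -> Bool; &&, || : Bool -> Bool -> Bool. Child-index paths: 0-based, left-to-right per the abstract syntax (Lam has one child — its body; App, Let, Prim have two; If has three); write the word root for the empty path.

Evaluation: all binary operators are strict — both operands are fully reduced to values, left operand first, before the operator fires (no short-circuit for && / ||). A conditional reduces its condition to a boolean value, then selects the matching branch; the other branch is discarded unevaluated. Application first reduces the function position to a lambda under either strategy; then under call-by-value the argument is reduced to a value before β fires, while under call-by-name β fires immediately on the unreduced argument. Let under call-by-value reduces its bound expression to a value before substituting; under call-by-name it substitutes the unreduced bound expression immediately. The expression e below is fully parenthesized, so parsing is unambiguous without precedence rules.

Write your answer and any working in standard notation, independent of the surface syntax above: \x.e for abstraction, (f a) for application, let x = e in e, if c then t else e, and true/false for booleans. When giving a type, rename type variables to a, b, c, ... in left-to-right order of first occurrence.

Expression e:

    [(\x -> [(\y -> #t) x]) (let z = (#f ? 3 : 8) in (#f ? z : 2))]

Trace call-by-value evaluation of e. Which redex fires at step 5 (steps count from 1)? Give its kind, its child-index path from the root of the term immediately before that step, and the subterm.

Derivation:
step 0: ((\x.((\y.true) x)) (let z = (if false then 3 else 8) in (if false then z else 2)))
step 1: [if@1.0] ((\x.((\y.true) x)) (let z = 8 in (if false then z else 2)))
step 2: [let@1] ((\x.((\y.true) x)) (if false then 8 else 2))
step 3: [if@1] ((\x.((\y.true) x)) 2)
step 4: [beta@root] ((\y.true) 2)
step 5: [beta@root] true

Answer: beta at root : ((\y.true) 2)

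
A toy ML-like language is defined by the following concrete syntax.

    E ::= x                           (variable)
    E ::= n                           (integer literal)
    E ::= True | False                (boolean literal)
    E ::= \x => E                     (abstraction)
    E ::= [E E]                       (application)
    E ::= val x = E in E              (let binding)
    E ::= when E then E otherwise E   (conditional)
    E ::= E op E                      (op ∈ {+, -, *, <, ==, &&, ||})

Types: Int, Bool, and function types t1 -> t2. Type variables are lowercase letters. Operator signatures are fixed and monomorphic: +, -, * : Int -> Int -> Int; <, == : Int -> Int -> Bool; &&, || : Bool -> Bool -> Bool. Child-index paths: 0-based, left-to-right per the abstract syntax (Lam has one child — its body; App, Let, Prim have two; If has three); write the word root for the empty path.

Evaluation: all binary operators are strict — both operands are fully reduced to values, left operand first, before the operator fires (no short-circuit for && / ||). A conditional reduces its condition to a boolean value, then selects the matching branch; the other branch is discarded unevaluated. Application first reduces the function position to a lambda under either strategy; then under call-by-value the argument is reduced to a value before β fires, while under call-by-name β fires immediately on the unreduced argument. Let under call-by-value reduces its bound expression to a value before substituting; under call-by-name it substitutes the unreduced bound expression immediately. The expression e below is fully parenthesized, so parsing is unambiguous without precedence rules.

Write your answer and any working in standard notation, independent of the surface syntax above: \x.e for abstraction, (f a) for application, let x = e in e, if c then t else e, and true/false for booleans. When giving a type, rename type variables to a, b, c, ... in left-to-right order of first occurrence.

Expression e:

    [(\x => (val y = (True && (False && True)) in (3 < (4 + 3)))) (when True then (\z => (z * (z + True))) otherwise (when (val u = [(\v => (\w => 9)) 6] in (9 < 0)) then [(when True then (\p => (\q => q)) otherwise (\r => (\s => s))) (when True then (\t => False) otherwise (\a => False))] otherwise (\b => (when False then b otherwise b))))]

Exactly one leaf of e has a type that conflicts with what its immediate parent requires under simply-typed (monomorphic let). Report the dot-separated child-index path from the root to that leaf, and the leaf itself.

Answer: 1.1.0.1.1 : true

Derivation:
  unify Bool ~ Bool
  unify Bool ~ Bool
  unify Bool ~ Bool
  unify Bool ~ Bool
let y : Bool
  unify Int ~ Int
  unify Int ~ Int
  unify Int ~ Int
  unify Int ~ Int
\x._ : a -> Bool
  unify Bool ~ Bool
z : b
  unify b ~ Int
z : Int
  unify Int ~ Int
  unify Bool ~ Int
  FAIL: mismatch Bool ~ Int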